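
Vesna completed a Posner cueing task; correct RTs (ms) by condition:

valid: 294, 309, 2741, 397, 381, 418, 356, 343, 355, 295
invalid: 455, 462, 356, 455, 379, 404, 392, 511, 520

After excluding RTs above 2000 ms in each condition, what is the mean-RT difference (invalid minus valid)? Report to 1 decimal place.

valid: exclude 2741
M(valid) = 3148/9 = 349.778
M(invalid) = 3934/9 = 437.111
Difference = 437.111 − 349.778 = 87.333 ms

87.3 ms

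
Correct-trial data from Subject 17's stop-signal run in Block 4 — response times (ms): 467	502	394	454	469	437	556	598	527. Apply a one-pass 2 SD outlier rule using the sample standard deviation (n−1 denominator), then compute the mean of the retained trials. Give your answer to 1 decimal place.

489.3 ms

n = 9, ΣRT = 4404, M = 489.333
Σ(x−M)² = 31820.00; s = √(31820.00/8) = 63.067
Cutoffs: 489.333 ± 2·63.067 → [363.2, 615.5]
No RTs fall outside the cutoffs; all 9 retained. Mean = 4404/9 = 489.333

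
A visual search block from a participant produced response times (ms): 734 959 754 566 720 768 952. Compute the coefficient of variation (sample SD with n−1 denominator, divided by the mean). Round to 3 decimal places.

n = 7, Σ = 5453, M = 779.0000
Σ(x−M)² = 113950.000; s = √(113950.000/6) = 137.8103
CV = 137.8103 / 779.0000 = 0.17691

0.177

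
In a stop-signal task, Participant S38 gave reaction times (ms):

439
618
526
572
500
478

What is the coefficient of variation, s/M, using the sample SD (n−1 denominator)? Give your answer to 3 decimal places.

0.124

n = 6, Σ = 3133, M = 522.1667
Σ(x−M)² = 21040.833; s = √(21040.833/5) = 64.8704
CV = 64.8704 / 522.1667 = 0.12423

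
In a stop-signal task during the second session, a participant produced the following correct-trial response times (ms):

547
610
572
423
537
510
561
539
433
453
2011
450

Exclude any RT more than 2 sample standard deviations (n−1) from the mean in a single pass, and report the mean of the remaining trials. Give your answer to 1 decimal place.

n = 12, ΣRT = 7646, M = 637.167
Σ(x−M)² = 2098675.67; s = √(2098675.67/11) = 436.794
Cutoffs: 637.167 ± 2·436.794 → [-236.4, 1510.8]
Outside: 2011 → excluded.
Retained (n=11): Σ = 5635, mean = 5635/11 = 512.273

512.3 ms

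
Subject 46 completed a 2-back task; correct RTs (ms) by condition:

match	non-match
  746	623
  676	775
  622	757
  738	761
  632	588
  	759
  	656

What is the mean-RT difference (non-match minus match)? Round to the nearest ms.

20 ms

M(match) = 3414/5 = 682.800
M(non-match) = 4919/7 = 702.714
Difference = 702.714 − 682.800 = 19.914 ms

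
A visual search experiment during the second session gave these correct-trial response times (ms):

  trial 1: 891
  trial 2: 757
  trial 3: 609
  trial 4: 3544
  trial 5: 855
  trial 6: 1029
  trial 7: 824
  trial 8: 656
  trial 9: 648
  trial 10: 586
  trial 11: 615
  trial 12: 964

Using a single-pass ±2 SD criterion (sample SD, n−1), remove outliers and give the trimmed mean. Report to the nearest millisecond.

767 ms

n = 12, ΣRT = 11978, M = 998.167
Σ(x−M)² = 7311705.67; s = √(7311705.67/11) = 815.292
Cutoffs: 998.167 ± 2·815.292 → [-632.4, 2628.8]
Outside: 3544 → excluded.
Retained (n=11): Σ = 8434, mean = 8434/11 = 766.727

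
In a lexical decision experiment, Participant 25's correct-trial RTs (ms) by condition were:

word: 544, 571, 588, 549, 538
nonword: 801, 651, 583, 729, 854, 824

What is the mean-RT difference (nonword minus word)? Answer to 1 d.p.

182.3 ms

M(word) = 2790/5 = 558.000
M(nonword) = 4442/6 = 740.333
Difference = 740.333 − 558.000 = 182.333 ms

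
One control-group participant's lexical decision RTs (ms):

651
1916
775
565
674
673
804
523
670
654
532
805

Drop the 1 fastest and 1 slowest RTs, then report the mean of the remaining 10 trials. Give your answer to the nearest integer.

680 ms

Sorted: 523, 532, 565, 651, 654, 670, 673, 674, 775, 804, 805, 1916
Drop lowest 1 (523) and highest 1 (1916)
Remaining (n=10): Σ = 6803, mean = 6803/10 = 680.300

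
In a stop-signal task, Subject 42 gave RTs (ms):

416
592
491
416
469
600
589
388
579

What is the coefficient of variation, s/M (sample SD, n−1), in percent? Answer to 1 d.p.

n = 9, Σ = 4540, M = 504.4444
Σ(x−M)² = 60146.222; s = √(60146.222/8) = 86.7080
CV = 86.7080 / 504.4444 = 0.17189 = 17.189%

17.2%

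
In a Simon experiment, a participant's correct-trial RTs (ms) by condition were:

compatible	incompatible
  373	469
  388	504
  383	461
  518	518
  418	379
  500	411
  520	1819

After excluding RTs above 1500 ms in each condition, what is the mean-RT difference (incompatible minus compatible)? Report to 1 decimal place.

incompatible: exclude 1819
M(compatible) = 3100/7 = 442.857
M(incompatible) = 2742/6 = 457.000
Difference = 457.000 − 442.857 = 14.143 ms

14.1 ms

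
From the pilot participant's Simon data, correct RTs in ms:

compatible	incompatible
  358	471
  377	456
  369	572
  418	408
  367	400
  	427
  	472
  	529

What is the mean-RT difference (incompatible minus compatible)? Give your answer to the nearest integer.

89 ms

M(compatible) = 1889/5 = 377.800
M(incompatible) = 3735/8 = 466.875
Difference = 466.875 − 377.800 = 89.075 ms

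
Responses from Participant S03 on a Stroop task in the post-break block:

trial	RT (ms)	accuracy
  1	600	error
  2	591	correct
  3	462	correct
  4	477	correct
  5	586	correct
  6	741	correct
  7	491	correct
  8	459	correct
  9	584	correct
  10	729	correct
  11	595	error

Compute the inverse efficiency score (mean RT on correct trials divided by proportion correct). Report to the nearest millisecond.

695 ms

Correct trials (n=9): 591, 462, 477, 586, 741, 491, 459, 584, 729
Mean correct RT = 5120/9 = 568.8889 ms
Proportion correct = 9/11
IES = 568.8889 / (9/11) = 695.309 ms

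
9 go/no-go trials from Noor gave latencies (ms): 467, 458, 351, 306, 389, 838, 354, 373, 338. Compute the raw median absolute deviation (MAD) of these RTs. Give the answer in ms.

35 ms

Sorted: 306, 338, 351, 354, 373, 389, 458, 467, 838 → median = 373
|x − 373|: 94, 85, 22, 67, 16, 465, 19, 0, 35
Sorted deviations: 0, 16, 19, 22, 35, 67, 85, 94, 465 → MAD = 35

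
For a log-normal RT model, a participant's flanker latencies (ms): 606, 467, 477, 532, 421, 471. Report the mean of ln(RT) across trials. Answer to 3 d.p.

ln(RT): 6.4069, 6.1463, 6.1675, 6.2766, 6.0426, 6.1549
Σ ln(RT) = 37.1949
Mean = 37.1949/6 = 6.19914

6.199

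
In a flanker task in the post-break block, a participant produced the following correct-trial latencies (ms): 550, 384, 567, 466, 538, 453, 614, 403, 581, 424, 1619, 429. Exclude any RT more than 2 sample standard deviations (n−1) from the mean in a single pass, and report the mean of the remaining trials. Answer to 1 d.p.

491.7 ms

n = 12, ΣRT = 7028, M = 585.667
Σ(x−M)² = 1229132.67; s = √(1229132.67/11) = 334.274
Cutoffs: 585.667 ± 2·334.274 → [-82.9, 1254.2]
Outside: 1619 → excluded.
Retained (n=11): Σ = 5409, mean = 5409/11 = 491.727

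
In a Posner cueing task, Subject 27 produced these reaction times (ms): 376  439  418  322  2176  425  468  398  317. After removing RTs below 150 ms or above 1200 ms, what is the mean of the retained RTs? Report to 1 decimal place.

Excluded: 2176
Retained (n=8): Σ = 3163
Mean = 3163/8 = 395.3750

395.4 ms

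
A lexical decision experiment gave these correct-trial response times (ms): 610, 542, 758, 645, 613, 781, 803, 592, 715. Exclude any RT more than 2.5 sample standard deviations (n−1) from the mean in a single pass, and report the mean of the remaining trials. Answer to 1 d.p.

673.2 ms

n = 9, ΣRT = 6059, M = 673.222
Σ(x−M)² = 69627.56; s = √(69627.56/8) = 93.292
Cutoffs: 673.222 ± 2.5·93.292 → [440.0, 906.5]
No RTs fall outside the cutoffs; all 9 retained. Mean = 6059/9 = 673.222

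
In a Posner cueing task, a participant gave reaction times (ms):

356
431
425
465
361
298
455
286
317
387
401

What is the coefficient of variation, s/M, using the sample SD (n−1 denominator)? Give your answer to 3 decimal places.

n = 11, Σ = 4182, M = 380.1818
Σ(x−M)² = 38431.636; s = √(38431.636/10) = 61.9933
CV = 61.9933 / 380.1818 = 0.16306

0.163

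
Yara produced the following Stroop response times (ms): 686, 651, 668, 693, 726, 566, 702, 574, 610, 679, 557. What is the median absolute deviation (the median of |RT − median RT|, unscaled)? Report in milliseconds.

Sorted: 557, 566, 574, 610, 651, 668, 679, 686, 693, 702, 726 → median = 668
|x − 668|: 18, 17, 0, 25, 58, 102, 34, 94, 58, 11, 111
Sorted deviations: 0, 11, 17, 18, 25, 34, 58, 58, 94, 102, 111 → MAD = 34

34 ms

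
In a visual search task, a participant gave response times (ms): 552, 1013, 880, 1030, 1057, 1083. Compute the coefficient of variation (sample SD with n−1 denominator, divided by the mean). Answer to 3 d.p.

n = 6, Σ = 5615, M = 935.8333
Σ(x−M)² = 201606.833; s = √(201606.833/5) = 200.8018
CV = 200.8018 / 935.8333 = 0.21457

0.215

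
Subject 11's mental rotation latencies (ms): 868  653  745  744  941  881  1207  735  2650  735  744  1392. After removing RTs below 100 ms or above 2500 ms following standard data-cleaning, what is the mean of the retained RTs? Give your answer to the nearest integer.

Excluded: 2650
Retained (n=11): Σ = 9645
Mean = 9645/11 = 876.8182

877 ms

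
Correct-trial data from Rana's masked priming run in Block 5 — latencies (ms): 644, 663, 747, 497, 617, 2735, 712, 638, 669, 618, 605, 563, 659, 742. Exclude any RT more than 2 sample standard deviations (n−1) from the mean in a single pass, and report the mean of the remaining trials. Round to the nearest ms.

644 ms

n = 14, ΣRT = 11109, M = 793.500
Σ(x−M)² = 4116557.50; s = √(4116557.50/13) = 562.724
Cutoffs: 793.500 ± 2·562.724 → [-331.9, 1918.9]
Outside: 2735 → excluded.
Retained (n=13): Σ = 8374, mean = 8374/13 = 644.154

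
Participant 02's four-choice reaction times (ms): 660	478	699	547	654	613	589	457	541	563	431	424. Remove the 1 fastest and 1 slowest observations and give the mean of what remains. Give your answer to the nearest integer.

553 ms

Sorted: 424, 431, 457, 478, 541, 547, 563, 589, 613, 654, 660, 699
Drop lowest 1 (424) and highest 1 (699)
Remaining (n=10): Σ = 5533, mean = 5533/10 = 553.300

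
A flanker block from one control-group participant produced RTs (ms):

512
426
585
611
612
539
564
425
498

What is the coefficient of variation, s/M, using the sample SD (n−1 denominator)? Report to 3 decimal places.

n = 9, Σ = 4772, M = 530.2222
Σ(x−M)² = 40735.556; s = √(40735.556/8) = 71.3579
CV = 71.3579 / 530.2222 = 0.13458

0.135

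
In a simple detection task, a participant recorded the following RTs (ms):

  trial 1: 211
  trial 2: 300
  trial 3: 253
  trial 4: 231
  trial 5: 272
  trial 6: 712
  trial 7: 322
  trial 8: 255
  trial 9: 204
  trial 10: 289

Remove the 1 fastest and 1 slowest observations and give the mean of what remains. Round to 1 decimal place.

266.6 ms

Sorted: 204, 211, 231, 253, 255, 272, 289, 300, 322, 712
Drop lowest 1 (204) and highest 1 (712)
Remaining (n=8): Σ = 2133, mean = 2133/8 = 266.625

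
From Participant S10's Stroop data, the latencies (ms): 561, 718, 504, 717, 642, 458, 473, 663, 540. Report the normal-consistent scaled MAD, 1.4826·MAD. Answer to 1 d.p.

130.5 ms

Sorted: 458, 473, 504, 540, 561, 642, 663, 717, 718 → median = 561
|x − 561| sorted: 0, 21, 57, 81, 88, 102, 103, 156, 157 → MAD = 88
Robust SD ≈ 1.4826 × 88 = 130.469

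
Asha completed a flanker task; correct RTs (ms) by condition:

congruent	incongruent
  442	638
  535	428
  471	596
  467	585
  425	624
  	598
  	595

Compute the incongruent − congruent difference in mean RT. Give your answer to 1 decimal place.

112.6 ms

M(congruent) = 2340/5 = 468.000
M(incongruent) = 4064/7 = 580.571
Difference = 580.571 − 468.000 = 112.571 ms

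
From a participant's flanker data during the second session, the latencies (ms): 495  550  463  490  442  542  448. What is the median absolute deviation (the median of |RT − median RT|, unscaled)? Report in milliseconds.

42 ms

Sorted: 442, 448, 463, 490, 495, 542, 550 → median = 490
|x − 490|: 5, 60, 27, 0, 48, 52, 42
Sorted deviations: 0, 5, 27, 42, 48, 52, 60 → MAD = 42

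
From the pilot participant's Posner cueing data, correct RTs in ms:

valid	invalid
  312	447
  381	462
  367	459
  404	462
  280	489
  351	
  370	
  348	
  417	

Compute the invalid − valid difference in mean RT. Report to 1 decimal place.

M(valid) = 3230/9 = 358.889
M(invalid) = 2319/5 = 463.800
Difference = 463.800 − 358.889 = 104.911 ms

104.9 ms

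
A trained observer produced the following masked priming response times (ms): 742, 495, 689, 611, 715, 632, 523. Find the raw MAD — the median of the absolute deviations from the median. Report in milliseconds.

83 ms

Sorted: 495, 523, 611, 632, 689, 715, 742 → median = 632
|x − 632|: 110, 137, 57, 21, 83, 0, 109
Sorted deviations: 0, 21, 57, 83, 109, 110, 137 → MAD = 83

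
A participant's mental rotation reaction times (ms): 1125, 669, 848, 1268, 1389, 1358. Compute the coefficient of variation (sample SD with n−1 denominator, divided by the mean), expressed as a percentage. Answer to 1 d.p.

n = 6, Σ = 6657, M = 1109.5000
Σ(x−M)² = 427657.500; s = √(427657.500/5) = 292.4577
CV = 292.4577 / 1109.5000 = 0.26359 = 26.359%

26.4%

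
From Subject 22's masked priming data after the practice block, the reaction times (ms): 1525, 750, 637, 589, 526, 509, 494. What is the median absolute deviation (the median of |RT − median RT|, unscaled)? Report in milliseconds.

Sorted: 494, 509, 526, 589, 637, 750, 1525 → median = 589
|x − 589|: 936, 161, 48, 0, 63, 80, 95
Sorted deviations: 0, 48, 63, 80, 95, 161, 936 → MAD = 80

80 ms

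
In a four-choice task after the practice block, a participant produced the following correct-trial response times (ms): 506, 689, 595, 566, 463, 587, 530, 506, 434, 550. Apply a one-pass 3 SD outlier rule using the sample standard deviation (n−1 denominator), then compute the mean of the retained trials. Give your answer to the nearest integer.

543 ms

n = 10, ΣRT = 5426, M = 542.600
Σ(x−M)² = 47720.40; s = √(47720.40/9) = 72.817
Cutoffs: 542.600 ± 3·72.817 → [324.2, 761.0]
No RTs fall outside the cutoffs; all 10 retained. Mean = 5426/10 = 542.600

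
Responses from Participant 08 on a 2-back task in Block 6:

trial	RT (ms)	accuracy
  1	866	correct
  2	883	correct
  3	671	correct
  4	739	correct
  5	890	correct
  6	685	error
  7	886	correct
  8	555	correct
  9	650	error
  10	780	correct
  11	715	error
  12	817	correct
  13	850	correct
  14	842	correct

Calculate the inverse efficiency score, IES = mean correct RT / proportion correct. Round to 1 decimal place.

Correct trials (n=11): 866, 883, 671, 739, 890, 886, 555, 780, 817, 850, 842
Mean correct RT = 8779/11 = 798.0909 ms
Proportion correct = 11/14
IES = 798.0909 / (11/14) = 1015.752 ms

1015.8 ms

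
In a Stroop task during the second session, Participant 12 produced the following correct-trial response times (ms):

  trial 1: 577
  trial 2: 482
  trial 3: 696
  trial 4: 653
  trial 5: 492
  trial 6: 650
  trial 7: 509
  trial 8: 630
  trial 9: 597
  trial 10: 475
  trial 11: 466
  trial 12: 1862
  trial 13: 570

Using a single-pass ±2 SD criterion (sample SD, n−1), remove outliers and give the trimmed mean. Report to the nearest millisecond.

566 ms

n = 13, ΣRT = 8659, M = 666.077
Σ(x−M)² = 1620196.92; s = √(1620196.92/12) = 367.446
Cutoffs: 666.077 ± 2·367.446 → [-68.8, 1401.0]
Outside: 1862 → excluded.
Retained (n=12): Σ = 6797, mean = 6797/12 = 566.417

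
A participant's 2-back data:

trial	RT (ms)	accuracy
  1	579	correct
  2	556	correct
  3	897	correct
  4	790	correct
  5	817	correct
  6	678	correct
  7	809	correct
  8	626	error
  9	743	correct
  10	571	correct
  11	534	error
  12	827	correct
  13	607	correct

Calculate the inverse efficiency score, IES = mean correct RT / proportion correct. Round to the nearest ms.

846 ms

Correct trials (n=11): 579, 556, 897, 790, 817, 678, 809, 743, 571, 827, 607
Mean correct RT = 7874/11 = 715.8182 ms
Proportion correct = 11/13
IES = 715.8182 / (11/13) = 845.967 ms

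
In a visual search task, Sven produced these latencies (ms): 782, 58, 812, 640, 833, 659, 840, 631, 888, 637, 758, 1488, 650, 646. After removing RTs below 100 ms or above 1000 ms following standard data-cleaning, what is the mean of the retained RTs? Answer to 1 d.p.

Excluded: 58, 1488
Retained (n=12): Σ = 8776
Mean = 8776/12 = 731.3333

731.3 ms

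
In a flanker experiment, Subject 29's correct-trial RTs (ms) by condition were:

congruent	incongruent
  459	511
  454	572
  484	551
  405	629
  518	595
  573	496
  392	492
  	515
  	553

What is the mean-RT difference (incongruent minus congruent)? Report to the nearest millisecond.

77 ms

M(congruent) = 3285/7 = 469.286
M(incongruent) = 4914/9 = 546.000
Difference = 546.000 − 469.286 = 76.714 ms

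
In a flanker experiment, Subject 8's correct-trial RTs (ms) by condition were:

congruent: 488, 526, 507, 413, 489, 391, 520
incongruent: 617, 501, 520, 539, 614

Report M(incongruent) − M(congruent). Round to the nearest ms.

M(congruent) = 3334/7 = 476.286
M(incongruent) = 2791/5 = 558.200
Difference = 558.200 − 476.286 = 81.914 ms

82 ms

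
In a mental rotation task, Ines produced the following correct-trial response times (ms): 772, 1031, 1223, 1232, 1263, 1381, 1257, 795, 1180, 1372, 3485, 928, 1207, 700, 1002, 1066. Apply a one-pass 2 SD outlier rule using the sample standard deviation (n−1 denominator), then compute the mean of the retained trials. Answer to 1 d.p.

1093.9 ms

n = 16, ΣRT = 19894, M = 1243.375
Σ(x−M)² = 6019601.75; s = √(6019601.75/15) = 633.488
Cutoffs: 1243.375 ± 2·633.488 → [-23.6, 2510.4]
Outside: 3485 → excluded.
Retained (n=15): Σ = 16409, mean = 16409/15 = 1093.933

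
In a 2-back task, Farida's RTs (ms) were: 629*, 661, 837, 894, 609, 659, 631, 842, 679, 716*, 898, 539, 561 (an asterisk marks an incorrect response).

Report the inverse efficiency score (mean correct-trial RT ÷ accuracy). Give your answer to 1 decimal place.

839.1 ms

Correct trials (n=11): 661, 837, 894, 609, 659, 631, 842, 679, 898, 539, 561
Mean correct RT = 7810/11 = 710.0000 ms
Proportion correct = 11/13
IES = 710.0000 / (11/13) = 839.091 ms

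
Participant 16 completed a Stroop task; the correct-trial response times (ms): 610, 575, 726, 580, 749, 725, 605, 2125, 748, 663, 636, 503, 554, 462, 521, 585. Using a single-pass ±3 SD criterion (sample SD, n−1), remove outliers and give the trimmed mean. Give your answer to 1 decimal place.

616.1 ms

n = 16, ΣRT = 11367, M = 710.438
Σ(x−M)² = 2249537.94; s = √(2249537.94/15) = 387.259
Cutoffs: 710.438 ± 3·387.259 → [-451.3, 1872.2]
Outside: 2125 → excluded.
Retained (n=15): Σ = 9242, mean = 9242/15 = 616.133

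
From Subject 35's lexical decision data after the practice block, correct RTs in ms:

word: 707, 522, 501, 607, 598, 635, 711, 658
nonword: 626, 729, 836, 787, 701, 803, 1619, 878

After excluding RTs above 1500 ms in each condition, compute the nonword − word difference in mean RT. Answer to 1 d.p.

148.3 ms

nonword: exclude 1619
M(word) = 4939/8 = 617.375
M(nonword) = 5360/7 = 765.714
Difference = 765.714 − 617.375 = 148.339 ms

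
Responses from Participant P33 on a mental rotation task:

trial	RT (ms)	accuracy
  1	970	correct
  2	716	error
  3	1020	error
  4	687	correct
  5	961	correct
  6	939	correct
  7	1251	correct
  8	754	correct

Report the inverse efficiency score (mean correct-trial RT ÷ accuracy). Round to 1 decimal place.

Correct trials (n=6): 970, 687, 961, 939, 1251, 754
Mean correct RT = 5562/6 = 927.0000 ms
Proportion correct = 6/8
IES = 927.0000 / (6/8) = 1236.000 ms

1236.0 ms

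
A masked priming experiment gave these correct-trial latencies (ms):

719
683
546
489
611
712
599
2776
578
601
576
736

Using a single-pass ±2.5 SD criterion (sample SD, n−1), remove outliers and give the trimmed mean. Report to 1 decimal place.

n = 12, ΣRT = 9626, M = 802.167
Σ(x−M)² = 4313029.67; s = √(4313029.67/11) = 626.174
Cutoffs: 802.167 ± 2.5·626.174 → [-763.3, 2367.6]
Outside: 2776 → excluded.
Retained (n=11): Σ = 6850, mean = 6850/11 = 622.727

622.7 ms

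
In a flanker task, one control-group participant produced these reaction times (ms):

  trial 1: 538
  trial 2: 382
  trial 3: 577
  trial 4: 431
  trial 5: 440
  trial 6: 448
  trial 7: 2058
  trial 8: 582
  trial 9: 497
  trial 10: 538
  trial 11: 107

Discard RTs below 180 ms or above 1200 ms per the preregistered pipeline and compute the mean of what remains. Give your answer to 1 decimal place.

492.6 ms

Excluded: 107, 2058
Retained (n=9): Σ = 4433
Mean = 4433/9 = 492.5556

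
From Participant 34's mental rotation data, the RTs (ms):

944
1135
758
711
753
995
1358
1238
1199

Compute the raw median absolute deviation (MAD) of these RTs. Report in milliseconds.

237 ms

Sorted: 711, 753, 758, 944, 995, 1135, 1199, 1238, 1358 → median = 995
|x − 995|: 51, 140, 237, 284, 242, 0, 363, 243, 204
Sorted deviations: 0, 51, 140, 204, 237, 242, 243, 284, 363 → MAD = 237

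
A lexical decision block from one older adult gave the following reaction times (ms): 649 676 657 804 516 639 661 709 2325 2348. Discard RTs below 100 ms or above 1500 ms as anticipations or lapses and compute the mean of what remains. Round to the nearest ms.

664 ms

Excluded: 2325, 2348
Retained (n=8): Σ = 5311
Mean = 5311/8 = 663.8750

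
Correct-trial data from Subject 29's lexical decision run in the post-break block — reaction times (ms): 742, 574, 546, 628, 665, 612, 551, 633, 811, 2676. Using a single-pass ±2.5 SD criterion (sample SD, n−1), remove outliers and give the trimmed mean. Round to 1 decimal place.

640.2 ms

n = 10, ΣRT = 8438, M = 843.800
Σ(x−M)² = 3792311.60; s = √(3792311.60/9) = 649.129
Cutoffs: 843.800 ± 2.5·649.129 → [-779.0, 2466.6]
Outside: 2676 → excluded.
Retained (n=9): Σ = 5762, mean = 5762/9 = 640.222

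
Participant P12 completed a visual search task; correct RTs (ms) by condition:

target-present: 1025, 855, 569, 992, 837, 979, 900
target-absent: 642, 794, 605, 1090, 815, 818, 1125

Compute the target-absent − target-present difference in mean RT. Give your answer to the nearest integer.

-38 ms

M(target-present) = 6157/7 = 879.571
M(target-absent) = 5889/7 = 841.286
Difference = 841.286 − 879.571 = -38.286 ms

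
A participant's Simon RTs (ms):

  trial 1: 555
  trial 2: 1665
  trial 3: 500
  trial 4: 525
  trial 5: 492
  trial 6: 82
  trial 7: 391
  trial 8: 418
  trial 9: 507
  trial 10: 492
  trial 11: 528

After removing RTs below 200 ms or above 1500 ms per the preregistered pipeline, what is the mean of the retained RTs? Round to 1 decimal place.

Excluded: 82, 1665
Retained (n=9): Σ = 4408
Mean = 4408/9 = 489.7778

489.8 ms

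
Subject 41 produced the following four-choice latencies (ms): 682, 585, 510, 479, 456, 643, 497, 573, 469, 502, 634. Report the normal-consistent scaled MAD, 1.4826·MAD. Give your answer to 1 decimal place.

80.1 ms

Sorted: 456, 469, 479, 497, 502, 510, 573, 585, 634, 643, 682 → median = 510
|x − 510| sorted: 0, 8, 13, 31, 41, 54, 63, 75, 124, 133, 172 → MAD = 54
Robust SD ≈ 1.4826 × 54 = 80.060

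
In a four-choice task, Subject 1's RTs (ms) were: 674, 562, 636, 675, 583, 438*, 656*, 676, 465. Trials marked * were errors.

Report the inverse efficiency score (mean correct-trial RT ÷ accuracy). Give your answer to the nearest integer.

784 ms

Correct trials (n=7): 674, 562, 636, 675, 583, 676, 465
Mean correct RT = 4271/7 = 610.1429 ms
Proportion correct = 7/9
IES = 610.1429 / (7/9) = 784.469 ms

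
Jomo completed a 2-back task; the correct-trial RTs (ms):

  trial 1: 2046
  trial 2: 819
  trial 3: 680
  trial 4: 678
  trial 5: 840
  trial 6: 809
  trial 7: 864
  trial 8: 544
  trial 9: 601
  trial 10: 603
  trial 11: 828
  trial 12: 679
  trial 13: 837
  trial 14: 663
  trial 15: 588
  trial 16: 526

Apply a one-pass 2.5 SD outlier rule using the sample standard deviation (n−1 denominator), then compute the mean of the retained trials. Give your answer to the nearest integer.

n = 16, ΣRT = 12605, M = 787.812
Σ(x−M)² = 1885090.44; s = √(1885090.44/15) = 354.503
Cutoffs: 787.812 ± 2.5·354.503 → [-98.4, 1674.1]
Outside: 2046 → excluded.
Retained (n=15): Σ = 10559, mean = 10559/15 = 703.933

704 ms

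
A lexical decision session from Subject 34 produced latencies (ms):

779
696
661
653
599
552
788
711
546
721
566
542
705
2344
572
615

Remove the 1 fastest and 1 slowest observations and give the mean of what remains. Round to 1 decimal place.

Sorted: 542, 546, 552, 566, 572, 599, 615, 653, 661, 696, 705, 711, 721, 779, 788, 2344
Drop lowest 1 (542) and highest 1 (2344)
Remaining (n=14): Σ = 9164, mean = 9164/14 = 654.571

654.6 ms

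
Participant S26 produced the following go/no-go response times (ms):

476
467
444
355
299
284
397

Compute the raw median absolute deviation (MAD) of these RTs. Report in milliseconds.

Sorted: 284, 299, 355, 397, 444, 467, 476 → median = 397
|x − 397|: 79, 70, 47, 42, 98, 113, 0
Sorted deviations: 0, 42, 47, 70, 79, 98, 113 → MAD = 70

70 ms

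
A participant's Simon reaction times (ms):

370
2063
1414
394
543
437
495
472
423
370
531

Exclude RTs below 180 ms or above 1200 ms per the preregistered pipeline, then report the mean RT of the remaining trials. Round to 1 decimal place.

Excluded: 1414, 2063
Retained (n=9): Σ = 4035
Mean = 4035/9 = 448.3333

448.3 ms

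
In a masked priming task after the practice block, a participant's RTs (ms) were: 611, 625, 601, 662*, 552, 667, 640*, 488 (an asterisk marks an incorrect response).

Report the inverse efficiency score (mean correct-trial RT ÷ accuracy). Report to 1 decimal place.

Correct trials (n=6): 611, 625, 601, 552, 667, 488
Mean correct RT = 3544/6 = 590.6667 ms
Proportion correct = 6/8
IES = 590.6667 / (6/8) = 787.556 ms

787.6 ms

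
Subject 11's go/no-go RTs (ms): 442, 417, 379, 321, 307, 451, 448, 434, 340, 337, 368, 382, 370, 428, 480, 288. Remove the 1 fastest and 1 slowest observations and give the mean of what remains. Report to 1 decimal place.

Sorted: 288, 307, 321, 337, 340, 368, 370, 379, 382, 417, 428, 434, 442, 448, 451, 480
Drop lowest 1 (288) and highest 1 (480)
Remaining (n=14): Σ = 5424, mean = 5424/14 = 387.429

387.4 ms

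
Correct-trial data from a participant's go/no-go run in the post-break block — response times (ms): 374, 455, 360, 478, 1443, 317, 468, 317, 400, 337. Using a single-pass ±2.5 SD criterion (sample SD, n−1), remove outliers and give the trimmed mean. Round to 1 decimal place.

n = 10, ΣRT = 4949, M = 494.900
Σ(x−M)² = 1031544.90; s = √(1031544.90/9) = 338.550
Cutoffs: 494.900 ± 2.5·338.550 → [-351.5, 1341.3]
Outside: 1443 → excluded.
Retained (n=9): Σ = 3506, mean = 3506/9 = 389.556

389.6 ms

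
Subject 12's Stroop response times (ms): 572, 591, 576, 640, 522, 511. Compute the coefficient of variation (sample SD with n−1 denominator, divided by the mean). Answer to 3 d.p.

0.083

n = 6, Σ = 3412, M = 568.6667
Σ(x−M)² = 11155.333; s = √(11155.333/5) = 47.2342
CV = 47.2342 / 568.6667 = 0.08306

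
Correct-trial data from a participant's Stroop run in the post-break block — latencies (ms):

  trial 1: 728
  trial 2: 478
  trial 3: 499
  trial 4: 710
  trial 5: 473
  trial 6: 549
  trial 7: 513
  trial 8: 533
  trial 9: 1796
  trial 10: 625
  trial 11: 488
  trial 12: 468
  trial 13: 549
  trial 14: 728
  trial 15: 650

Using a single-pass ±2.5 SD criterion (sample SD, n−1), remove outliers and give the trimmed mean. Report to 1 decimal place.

n = 15, ΣRT = 9787, M = 652.467
Σ(x−M)² = 1525559.73; s = √(1525559.73/14) = 330.104
Cutoffs: 652.467 ± 2.5·330.104 → [-172.8, 1477.7]
Outside: 1796 → excluded.
Retained (n=14): Σ = 7991, mean = 7991/14 = 570.786

570.8 ms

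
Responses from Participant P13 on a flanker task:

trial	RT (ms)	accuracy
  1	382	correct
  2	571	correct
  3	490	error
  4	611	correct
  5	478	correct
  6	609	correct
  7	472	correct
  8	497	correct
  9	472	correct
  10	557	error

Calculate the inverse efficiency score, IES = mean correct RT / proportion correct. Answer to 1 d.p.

639.4 ms

Correct trials (n=8): 382, 571, 611, 478, 609, 472, 497, 472
Mean correct RT = 4092/8 = 511.5000 ms
Proportion correct = 8/10
IES = 511.5000 / (8/10) = 639.375 ms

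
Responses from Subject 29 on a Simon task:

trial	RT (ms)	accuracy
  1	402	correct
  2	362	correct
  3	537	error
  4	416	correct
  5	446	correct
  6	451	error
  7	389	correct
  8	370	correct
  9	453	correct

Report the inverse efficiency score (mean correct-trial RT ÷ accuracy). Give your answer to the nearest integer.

521 ms

Correct trials (n=7): 402, 362, 416, 446, 389, 370, 453
Mean correct RT = 2838/7 = 405.4286 ms
Proportion correct = 7/9
IES = 405.4286 / (7/9) = 521.265 ms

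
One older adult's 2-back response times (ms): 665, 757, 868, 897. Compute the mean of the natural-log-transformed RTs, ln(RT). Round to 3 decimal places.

ln(RT): 6.4998, 6.6294, 6.7662, 6.7991
Σ ln(RT) = 26.6944
Mean = 26.6944/4 = 6.67360

6.674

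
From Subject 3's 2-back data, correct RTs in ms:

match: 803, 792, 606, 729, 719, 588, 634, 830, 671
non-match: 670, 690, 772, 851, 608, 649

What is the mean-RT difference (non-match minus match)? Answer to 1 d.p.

-1.3 ms

M(match) = 6372/9 = 708.000
M(non-match) = 4240/6 = 706.667
Difference = 706.667 − 708.000 = -1.333 ms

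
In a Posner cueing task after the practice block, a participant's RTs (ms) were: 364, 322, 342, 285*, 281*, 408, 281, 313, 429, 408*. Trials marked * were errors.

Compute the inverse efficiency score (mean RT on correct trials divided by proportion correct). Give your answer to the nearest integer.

502 ms

Correct trials (n=7): 364, 322, 342, 408, 281, 313, 429
Mean correct RT = 2459/7 = 351.2857 ms
Proportion correct = 7/10
IES = 351.2857 / (7/10) = 501.837 ms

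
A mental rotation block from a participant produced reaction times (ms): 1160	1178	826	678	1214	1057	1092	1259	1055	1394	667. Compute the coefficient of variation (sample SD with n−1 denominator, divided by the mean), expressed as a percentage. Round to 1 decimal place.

22.4%

n = 11, Σ = 11580, M = 1052.7273
Σ(x−M)² = 554402.182; s = √(554402.182/10) = 235.4575
CV = 235.4575 / 1052.7273 = 0.22366 = 22.366%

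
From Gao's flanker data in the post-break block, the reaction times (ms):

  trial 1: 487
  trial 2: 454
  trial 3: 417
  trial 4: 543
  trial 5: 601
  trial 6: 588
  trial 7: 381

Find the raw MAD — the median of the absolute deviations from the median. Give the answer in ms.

70 ms

Sorted: 381, 417, 454, 487, 543, 588, 601 → median = 487
|x − 487|: 0, 33, 70, 56, 114, 101, 106
Sorted deviations: 0, 33, 56, 70, 101, 106, 114 → MAD = 70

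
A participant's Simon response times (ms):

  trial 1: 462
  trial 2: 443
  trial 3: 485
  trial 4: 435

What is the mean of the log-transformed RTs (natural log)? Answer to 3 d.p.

6.122

ln(RT): 6.1356, 6.0936, 6.1841, 6.0753
Σ ln(RT) = 24.4886
Mean = 24.4886/4 = 6.12216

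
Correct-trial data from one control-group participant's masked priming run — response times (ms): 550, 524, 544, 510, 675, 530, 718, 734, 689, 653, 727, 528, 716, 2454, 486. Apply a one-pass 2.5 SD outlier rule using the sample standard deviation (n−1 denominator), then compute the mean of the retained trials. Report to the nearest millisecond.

n = 15, ΣRT = 11038, M = 735.867
Σ(x−M)² = 3280831.73; s = √(3280831.73/14) = 484.092
Cutoffs: 735.867 ± 2.5·484.092 → [-474.4, 1946.1]
Outside: 2454 → excluded.
Retained (n=14): Σ = 8584, mean = 8584/14 = 613.143

613 ms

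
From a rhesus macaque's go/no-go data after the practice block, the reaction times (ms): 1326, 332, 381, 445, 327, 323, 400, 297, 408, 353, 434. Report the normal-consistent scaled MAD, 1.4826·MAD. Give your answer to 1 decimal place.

Sorted: 297, 323, 327, 332, 353, 381, 400, 408, 434, 445, 1326 → median = 381
|x − 381| sorted: 0, 19, 27, 28, 49, 53, 54, 58, 64, 84, 945 → MAD = 53
Robust SD ≈ 1.4826 × 53 = 78.578

78.6 ms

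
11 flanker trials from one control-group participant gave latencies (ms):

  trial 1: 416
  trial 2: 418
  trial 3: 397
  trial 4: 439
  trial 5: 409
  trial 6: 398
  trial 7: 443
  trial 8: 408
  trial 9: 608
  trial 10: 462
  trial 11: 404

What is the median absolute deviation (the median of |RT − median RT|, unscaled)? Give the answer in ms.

Sorted: 397, 398, 404, 408, 409, 416, 418, 439, 443, 462, 608 → median = 416
|x − 416|: 0, 2, 19, 23, 7, 18, 27, 8, 192, 46, 12
Sorted deviations: 0, 2, 7, 8, 12, 18, 19, 23, 27, 46, 192 → MAD = 18

18 ms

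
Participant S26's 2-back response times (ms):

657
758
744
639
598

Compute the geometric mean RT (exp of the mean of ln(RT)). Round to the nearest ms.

676 ms

ln(RT): 6.4877, 6.6307, 6.6120, 6.4599, 6.3936
Mean ln(RT) = 32.5839/5 = 6.51678
Geometric mean = exp(6.51678) = 676.40 ms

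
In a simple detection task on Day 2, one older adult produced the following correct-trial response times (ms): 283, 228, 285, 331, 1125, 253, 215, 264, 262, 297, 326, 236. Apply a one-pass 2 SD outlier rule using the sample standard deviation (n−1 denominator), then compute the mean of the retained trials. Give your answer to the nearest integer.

n = 12, ΣRT = 4105, M = 342.083
Σ(x−M)² = 682986.92; s = √(682986.92/11) = 249.178
Cutoffs: 342.083 ± 2·249.178 → [-156.3, 840.4]
Outside: 1125 → excluded.
Retained (n=11): Σ = 2980, mean = 2980/11 = 270.909

271 ms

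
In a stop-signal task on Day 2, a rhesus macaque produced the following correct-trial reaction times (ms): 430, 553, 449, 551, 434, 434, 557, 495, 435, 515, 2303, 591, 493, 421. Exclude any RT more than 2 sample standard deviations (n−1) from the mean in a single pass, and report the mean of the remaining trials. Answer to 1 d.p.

n = 14, ΣRT = 8661, M = 618.643
Σ(x−M)² = 3097661.21; s = √(3097661.21/13) = 488.141
Cutoffs: 618.643 ± 2·488.141 → [-357.6, 1594.9]
Outside: 2303 → excluded.
Retained (n=13): Σ = 6358, mean = 6358/13 = 489.077

489.1 ms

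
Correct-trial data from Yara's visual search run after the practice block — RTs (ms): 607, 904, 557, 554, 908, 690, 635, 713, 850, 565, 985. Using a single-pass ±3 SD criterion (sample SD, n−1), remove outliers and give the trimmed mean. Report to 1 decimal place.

724.4 ms

n = 11, ΣRT = 7968, M = 724.364
Σ(x−M)² = 255208.55; s = √(255208.55/10) = 159.752
Cutoffs: 724.364 ± 3·159.752 → [245.1, 1203.6]
No RTs fall outside the cutoffs; all 11 retained. Mean = 7968/11 = 724.364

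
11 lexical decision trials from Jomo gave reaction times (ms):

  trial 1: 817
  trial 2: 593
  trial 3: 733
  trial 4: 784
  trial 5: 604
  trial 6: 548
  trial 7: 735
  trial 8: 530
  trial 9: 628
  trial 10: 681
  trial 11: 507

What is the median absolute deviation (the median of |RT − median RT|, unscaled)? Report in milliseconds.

Sorted: 507, 530, 548, 593, 604, 628, 681, 733, 735, 784, 817 → median = 628
|x − 628|: 189, 35, 105, 156, 24, 80, 107, 98, 0, 53, 121
Sorted deviations: 0, 24, 35, 53, 80, 98, 105, 107, 121, 156, 189 → MAD = 98

98 ms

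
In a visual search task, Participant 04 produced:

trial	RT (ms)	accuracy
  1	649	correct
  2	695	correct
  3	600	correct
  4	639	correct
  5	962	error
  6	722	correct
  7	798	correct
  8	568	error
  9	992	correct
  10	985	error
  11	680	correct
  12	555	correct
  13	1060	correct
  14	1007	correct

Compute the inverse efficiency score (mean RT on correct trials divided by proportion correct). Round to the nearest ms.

Correct trials (n=11): 649, 695, 600, 639, 722, 798, 992, 680, 555, 1060, 1007
Mean correct RT = 8397/11 = 763.3636 ms
Proportion correct = 11/14
IES = 763.3636 / (11/14) = 971.554 ms

972 ms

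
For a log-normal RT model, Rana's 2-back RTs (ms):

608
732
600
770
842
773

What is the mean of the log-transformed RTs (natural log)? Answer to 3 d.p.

ln(RT): 6.4102, 6.5958, 6.3969, 6.6464, 6.7358, 6.6503
Σ ln(RT) = 39.4353
Mean = 39.4353/6 = 6.57256

6.573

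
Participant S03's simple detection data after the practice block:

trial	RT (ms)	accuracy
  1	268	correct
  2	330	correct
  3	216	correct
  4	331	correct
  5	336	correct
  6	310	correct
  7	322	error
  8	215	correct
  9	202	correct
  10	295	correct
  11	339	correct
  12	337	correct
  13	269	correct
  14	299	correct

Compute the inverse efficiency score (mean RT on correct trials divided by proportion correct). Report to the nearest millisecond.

310 ms

Correct trials (n=13): 268, 330, 216, 331, 336, 310, 215, 202, 295, 339, 337, 269, 299
Mean correct RT = 3747/13 = 288.2308 ms
Proportion correct = 13/14
IES = 288.2308 / (13/14) = 310.402 ms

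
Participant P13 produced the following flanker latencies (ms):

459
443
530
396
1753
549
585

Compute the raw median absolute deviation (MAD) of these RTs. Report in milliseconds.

Sorted: 396, 443, 459, 530, 549, 585, 1753 → median = 530
|x − 530|: 71, 87, 0, 134, 1223, 19, 55
Sorted deviations: 0, 19, 55, 71, 87, 134, 1223 → MAD = 71

71 ms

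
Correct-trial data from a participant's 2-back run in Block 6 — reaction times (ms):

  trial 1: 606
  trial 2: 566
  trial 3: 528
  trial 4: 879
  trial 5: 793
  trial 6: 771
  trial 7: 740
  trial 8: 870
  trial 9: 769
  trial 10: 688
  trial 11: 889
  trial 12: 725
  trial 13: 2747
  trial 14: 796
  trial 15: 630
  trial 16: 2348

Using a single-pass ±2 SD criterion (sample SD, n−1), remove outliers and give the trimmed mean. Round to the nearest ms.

732 ms

n = 16, ΣRT = 15345, M = 959.062
Σ(x−M)² = 6020272.94; s = √(6020272.94/15) = 633.523
Cutoffs: 959.062 ± 2·633.523 → [-308.0, 2226.1]
Outside: 2348, 2747 → excluded.
Retained (n=14): Σ = 10250, mean = 10250/14 = 732.143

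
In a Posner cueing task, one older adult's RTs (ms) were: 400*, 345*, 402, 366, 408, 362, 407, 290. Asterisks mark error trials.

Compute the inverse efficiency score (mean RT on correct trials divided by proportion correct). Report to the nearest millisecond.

497 ms

Correct trials (n=6): 402, 366, 408, 362, 407, 290
Mean correct RT = 2235/6 = 372.5000 ms
Proportion correct = 6/8
IES = 372.5000 / (6/8) = 496.667 ms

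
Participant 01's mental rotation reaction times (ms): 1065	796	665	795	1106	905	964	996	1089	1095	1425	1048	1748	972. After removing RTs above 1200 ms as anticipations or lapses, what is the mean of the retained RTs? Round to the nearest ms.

958 ms

Excluded: 1425, 1748
Retained (n=12): Σ = 11496
Mean = 11496/12 = 958.0000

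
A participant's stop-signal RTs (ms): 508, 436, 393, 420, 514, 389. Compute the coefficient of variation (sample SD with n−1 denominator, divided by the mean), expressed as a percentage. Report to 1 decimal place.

12.5%

n = 6, Σ = 2660, M = 443.3333
Σ(x−M)² = 15259.333; s = √(15259.333/5) = 55.2437
CV = 55.2437 / 443.3333 = 0.12461 = 12.461%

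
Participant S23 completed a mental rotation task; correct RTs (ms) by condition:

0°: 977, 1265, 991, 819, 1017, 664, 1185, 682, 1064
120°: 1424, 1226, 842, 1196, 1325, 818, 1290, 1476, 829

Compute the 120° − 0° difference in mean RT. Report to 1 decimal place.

M(0°) = 8664/9 = 962.667
M(120°) = 10426/9 = 1158.444
Difference = 1158.444 − 962.667 = 195.778 ms

195.8 ms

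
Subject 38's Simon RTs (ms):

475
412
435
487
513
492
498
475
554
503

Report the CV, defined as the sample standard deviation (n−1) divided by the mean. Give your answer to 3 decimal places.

n = 10, Σ = 4844, M = 484.4000
Σ(x−M)² = 14116.400; s = √(14116.400/9) = 39.6042
CV = 39.6042 / 484.4000 = 0.08176

0.082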